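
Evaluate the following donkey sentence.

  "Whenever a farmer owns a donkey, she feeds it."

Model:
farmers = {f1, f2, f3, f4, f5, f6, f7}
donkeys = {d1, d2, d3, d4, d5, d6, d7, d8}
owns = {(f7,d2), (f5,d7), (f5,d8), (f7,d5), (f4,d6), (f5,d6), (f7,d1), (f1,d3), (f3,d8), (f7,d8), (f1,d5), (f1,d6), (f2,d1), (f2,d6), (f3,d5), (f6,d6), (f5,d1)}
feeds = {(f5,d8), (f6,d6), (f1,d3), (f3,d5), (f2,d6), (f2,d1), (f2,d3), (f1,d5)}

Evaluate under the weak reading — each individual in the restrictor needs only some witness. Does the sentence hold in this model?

False

"it" takes "a donkey" as antecedent — a donkey pronoun bound across the clause boundary.
Weak reading: every farmer f with some owns-donkey has at least one owns-donkey d such that feeds(f,d).
Per farmer: f1:✓  f2:✓  f3:✓  f4:✗  f5:✓  f6:✓  f7:✗
f4 has no witness among its owns-donkeys.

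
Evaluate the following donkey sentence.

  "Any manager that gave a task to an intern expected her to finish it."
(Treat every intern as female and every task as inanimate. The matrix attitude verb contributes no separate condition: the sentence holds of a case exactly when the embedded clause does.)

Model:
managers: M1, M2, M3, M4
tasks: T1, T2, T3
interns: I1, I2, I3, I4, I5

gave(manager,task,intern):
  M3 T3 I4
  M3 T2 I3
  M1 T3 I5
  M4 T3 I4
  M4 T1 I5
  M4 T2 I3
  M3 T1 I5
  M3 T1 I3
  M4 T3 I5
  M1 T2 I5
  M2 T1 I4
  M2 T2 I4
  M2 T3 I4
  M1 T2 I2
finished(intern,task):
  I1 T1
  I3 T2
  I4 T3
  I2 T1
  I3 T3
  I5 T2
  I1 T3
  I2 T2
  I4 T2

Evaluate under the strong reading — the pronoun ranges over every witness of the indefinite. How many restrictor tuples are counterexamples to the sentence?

"her" takes "an intern" as antecedent and "it" takes "a task"; both are donkey pronouns co-varying with the restrictor.
Strong reading: for every (m,t,i) with gave(m,t,i), finished(i,t).
Restrictor triples: (M1,T2,I2)→finished(I2,T2) ✓  (M1,T2,I5)→finished(I5,T2) ✓  (M1,T3,I5)→finished(I5,T3) ✗  (M2,T1,I4)→finished(I4,T1) ✗  (M2,T2,I4)→finished(I4,T2) ✓  (M2,T3,I4)→finished(I4,T3) ✓  (M3,T1,I3)→finished(I3,T1) ✗  (M3,T1,I5)→finished(I5,T1) ✗  (M3,T2,I3)→finished(I3,T2) ✓  (M3,T3,I4)→finished(I4,T3) ✓  (M4,T1,I5)→finished(I5,T1) ✗  (M4,T2,I3)→finished(I3,T2) ✓  (M4,T3,I4)→finished(I4,T3) ✓  (M4,T3,I5)→finished(I5,T3) ✗
Counterexamples (restrictor triples failing the scope): 6.

6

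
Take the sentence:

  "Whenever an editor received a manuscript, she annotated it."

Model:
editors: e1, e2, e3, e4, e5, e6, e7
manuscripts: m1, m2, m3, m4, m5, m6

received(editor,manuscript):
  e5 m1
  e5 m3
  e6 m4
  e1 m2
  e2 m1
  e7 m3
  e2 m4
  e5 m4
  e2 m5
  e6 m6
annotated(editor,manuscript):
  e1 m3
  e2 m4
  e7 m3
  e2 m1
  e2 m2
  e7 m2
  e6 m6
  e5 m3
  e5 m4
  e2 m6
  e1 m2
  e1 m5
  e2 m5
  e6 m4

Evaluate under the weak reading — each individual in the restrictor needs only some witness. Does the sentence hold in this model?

"it" takes "a manuscript" as antecedent — a donkey pronoun bound across the clause boundary.
Weak reading: every editor e with some received-manuscript has at least one received-manuscript m such that annotated(e,m).
Per editor: e1:✓  e2:✓  e5:✓  e6:✓  e7:✓
Every editor in the restrictor has a witness.

True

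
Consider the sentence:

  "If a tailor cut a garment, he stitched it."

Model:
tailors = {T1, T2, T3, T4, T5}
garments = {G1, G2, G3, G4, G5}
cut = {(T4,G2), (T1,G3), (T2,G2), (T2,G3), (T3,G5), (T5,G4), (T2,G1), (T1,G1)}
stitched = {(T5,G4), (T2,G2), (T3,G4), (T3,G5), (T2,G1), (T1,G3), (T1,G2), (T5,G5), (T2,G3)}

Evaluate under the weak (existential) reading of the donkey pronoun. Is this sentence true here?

"it" takes "a garment" as antecedent — a donkey pronoun bound across the clause boundary.
Weak reading: every tailor t with some cut-garment has at least one cut-garment g such that stitched(t,g).
Per tailor: T1:✓  T2:✓  T3:✓  T4:✗  T5:✓
T4 has no witness among its cut-garments.

False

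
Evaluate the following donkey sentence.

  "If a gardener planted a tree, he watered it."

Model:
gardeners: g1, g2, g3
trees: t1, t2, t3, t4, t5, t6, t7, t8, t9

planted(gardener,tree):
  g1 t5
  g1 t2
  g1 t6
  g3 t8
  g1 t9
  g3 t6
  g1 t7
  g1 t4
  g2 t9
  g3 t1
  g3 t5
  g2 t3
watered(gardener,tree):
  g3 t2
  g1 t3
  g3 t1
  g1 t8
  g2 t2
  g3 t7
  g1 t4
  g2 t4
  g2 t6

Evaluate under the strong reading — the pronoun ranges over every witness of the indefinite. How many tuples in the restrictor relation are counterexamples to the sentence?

10

"it" takes "a tree" as antecedent — a donkey pronoun bound across the clause boundary.
Strong reading: for every (g,t) with planted(g,t), watered(g,t).
Restrictor pairs: (g1,t2) ✗  (g1,t4) ✓  (g1,t5) ✗  (g1,t6) ✗  (g1,t7) ✗  (g1,t9) ✗  (g2,t3) ✗  (g2,t9) ✗  (g3,t1) ✓  (g3,t5) ✗  (g3,t6) ✗  (g3,t8) ✗
Counterexamples (restrictor pairs failing the scope): 10.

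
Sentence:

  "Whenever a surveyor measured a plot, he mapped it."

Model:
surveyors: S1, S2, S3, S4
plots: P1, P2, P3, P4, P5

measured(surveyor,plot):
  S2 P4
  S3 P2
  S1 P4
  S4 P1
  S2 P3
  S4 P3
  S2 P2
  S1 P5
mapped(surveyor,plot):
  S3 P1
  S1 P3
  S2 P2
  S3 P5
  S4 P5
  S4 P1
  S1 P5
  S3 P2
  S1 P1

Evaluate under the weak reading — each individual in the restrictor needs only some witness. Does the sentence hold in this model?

True

"it" takes "a plot" as antecedent — a donkey pronoun bound across the clause boundary.
Weak reading: every surveyor s with some measured-plot has at least one measured-plot p such that mapped(s,p).
Per surveyor: S1:✓  S2:✓  S3:✓  S4:✓
Every surveyor in the restrictor has a witness.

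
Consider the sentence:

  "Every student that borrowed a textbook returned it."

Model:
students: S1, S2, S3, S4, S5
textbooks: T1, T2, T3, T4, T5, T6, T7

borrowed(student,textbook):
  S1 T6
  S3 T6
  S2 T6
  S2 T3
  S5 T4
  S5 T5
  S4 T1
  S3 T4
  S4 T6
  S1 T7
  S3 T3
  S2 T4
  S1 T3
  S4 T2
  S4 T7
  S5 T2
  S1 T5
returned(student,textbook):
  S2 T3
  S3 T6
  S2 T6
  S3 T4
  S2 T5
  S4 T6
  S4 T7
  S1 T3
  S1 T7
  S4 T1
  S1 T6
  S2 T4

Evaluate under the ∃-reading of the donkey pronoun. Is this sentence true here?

False

"it" takes "a textbook" as antecedent — a donkey pronoun bound across the clause boundary.
Weak reading: every student s with some borrowed-textbook has at least one borrowed-textbook t such that returned(s,t).
Per student: S1:✓  S2:✓  S3:✓  S4:✓  S5:✗
S5 has no witness among its borrowed-textbooks.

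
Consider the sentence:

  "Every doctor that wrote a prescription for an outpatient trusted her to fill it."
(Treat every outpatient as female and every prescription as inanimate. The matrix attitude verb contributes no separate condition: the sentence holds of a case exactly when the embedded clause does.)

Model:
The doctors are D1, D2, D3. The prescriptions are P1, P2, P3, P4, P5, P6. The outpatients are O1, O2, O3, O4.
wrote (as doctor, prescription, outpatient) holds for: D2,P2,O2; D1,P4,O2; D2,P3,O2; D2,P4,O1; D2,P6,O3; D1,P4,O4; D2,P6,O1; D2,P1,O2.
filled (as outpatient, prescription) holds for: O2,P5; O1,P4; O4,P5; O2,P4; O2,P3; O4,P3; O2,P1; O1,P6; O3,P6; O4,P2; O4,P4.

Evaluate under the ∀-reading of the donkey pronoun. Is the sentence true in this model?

False

"her" takes "an outpatient" as antecedent and "it" takes "a prescription"; both are donkey pronouns co-varying with the restrictor.
Strong reading: for every (d,p,o) with wrote(d,p,o), filled(o,p).
Restrictor triples: (D1,P4,O2)→filled(O2,P4) ✓  (D1,P4,O4)→filled(O4,P4) ✓  (D2,P1,O2)→filled(O2,P1) ✓  (D2,P2,O2)→filled(O2,P2) ✗  (D2,P3,O2)→filled(O2,P3) ✓  (D2,P4,O1)→filled(O1,P4) ✓  (D2,P6,O1)→filled(O1,P6) ✓  (D2,P6,O3)→filled(O3,P6) ✓
Counterexample: (D2,P2,O2) — filled(O2,P2) does not hold.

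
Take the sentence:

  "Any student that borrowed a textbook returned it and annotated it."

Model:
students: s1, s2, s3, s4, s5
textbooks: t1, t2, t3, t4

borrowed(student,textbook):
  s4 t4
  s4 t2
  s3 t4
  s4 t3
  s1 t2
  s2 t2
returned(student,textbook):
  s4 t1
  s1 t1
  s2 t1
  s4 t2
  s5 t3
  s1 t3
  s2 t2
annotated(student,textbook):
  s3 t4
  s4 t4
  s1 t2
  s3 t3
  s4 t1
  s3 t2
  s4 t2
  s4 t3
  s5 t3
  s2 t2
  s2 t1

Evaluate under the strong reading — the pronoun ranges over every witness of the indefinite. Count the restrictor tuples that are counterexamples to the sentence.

"it" takes "a textbook" as antecedent — a donkey pronoun bound across the clause boundary.
Strong reading: for every (s,t) with borrowed(s,t), returned(s,t) ∧ annotated(s,t).
Restrictor pairs: (s1,t2) ✗  (s2,t2) ✓  (s3,t4) ✗  (s4,t2) ✓  (s4,t3) ✗  (s4,t4) ✗
Counterexamples (restrictor pairs failing the scope): 4.

4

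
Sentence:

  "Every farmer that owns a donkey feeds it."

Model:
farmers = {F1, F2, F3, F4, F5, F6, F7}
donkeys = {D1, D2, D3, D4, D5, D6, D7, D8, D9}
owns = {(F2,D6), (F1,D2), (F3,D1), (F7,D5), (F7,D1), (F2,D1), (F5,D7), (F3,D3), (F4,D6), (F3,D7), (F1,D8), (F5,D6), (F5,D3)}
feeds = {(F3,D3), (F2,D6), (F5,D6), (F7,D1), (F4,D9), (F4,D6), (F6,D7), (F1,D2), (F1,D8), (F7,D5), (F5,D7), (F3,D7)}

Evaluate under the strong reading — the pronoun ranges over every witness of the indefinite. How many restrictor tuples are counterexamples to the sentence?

3

"it" takes "a donkey" as antecedent — a donkey pronoun bound across the clause boundary.
Strong reading: for every (f,d) with owns(f,d), feeds(f,d).
Restrictor pairs: (F1,D2) ✓  (F1,D8) ✓  (F2,D1) ✗  (F2,D6) ✓  (F3,D1) ✗  (F3,D3) ✓  (F3,D7) ✓  (F4,D6) ✓  (F5,D3) ✗  (F5,D6) ✓  (F5,D7) ✓  (F7,D1) ✓  (F7,D5) ✓
Counterexamples (restrictor pairs failing the scope): 3.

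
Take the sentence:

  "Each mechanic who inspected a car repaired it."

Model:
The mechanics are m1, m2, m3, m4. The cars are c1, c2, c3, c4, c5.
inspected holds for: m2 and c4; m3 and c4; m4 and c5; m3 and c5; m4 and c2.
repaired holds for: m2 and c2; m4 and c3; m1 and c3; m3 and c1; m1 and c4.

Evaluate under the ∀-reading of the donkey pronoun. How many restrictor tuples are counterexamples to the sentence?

"it" takes "a car" as antecedent — a donkey pronoun bound across the clause boundary.
Strong reading: for every (m,c) with inspected(m,c), repaired(m,c).
Restrictor pairs: (m2,c4) ✗  (m3,c4) ✗  (m3,c5) ✗  (m4,c2) ✗  (m4,c5) ✗
Counterexamples (restrictor pairs failing the scope): 5.

5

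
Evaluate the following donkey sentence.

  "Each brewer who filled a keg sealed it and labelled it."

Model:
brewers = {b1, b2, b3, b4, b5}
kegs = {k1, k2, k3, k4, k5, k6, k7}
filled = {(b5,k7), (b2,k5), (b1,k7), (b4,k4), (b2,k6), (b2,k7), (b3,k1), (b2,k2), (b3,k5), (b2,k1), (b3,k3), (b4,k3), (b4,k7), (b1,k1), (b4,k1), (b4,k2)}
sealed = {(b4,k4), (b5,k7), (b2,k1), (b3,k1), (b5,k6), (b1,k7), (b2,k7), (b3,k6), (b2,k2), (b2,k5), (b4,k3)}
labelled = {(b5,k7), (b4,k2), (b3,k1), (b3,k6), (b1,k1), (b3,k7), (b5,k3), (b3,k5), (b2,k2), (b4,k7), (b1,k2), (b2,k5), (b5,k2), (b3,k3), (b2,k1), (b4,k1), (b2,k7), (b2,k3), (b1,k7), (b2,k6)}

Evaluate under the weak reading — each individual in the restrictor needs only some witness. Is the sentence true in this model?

"it" takes "a keg" as antecedent — a donkey pronoun bound across the clause boundary.
Weak reading: every brewer b with some filled-keg has at least one filled-keg k such that sealed(b,k) ∧ labelled(b,k).
Per brewer: b1:✓  b2:✓  b3:✓  b4:✗  b5:✓
b4 has no witness among its filled-kegs.

False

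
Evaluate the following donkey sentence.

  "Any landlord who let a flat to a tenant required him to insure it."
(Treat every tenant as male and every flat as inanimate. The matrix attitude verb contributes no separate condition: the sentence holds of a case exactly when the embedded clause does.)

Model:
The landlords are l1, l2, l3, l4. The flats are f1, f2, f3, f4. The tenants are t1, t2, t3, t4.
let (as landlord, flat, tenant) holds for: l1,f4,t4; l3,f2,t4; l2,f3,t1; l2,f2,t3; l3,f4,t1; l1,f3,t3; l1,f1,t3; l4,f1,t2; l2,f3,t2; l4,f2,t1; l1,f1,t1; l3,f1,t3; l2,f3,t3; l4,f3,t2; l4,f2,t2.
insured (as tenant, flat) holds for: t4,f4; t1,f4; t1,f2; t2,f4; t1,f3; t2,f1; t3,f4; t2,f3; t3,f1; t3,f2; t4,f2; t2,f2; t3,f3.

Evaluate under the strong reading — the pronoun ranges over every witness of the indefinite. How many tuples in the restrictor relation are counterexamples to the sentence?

1

"him" takes "a tenant" as antecedent and "it" takes "a flat"; both are donkey pronouns co-varying with the restrictor.
Strong reading: for every (l,f,t) with let(l,f,t), insured(t,f).
Restrictor triples: (l1,f1,t1)→insured(t1,f1) ✗  (l1,f1,t3)→insured(t3,f1) ✓  (l1,f3,t3)→insured(t3,f3) ✓  (l1,f4,t4)→insured(t4,f4) ✓  (l2,f2,t3)→insured(t3,f2) ✓  (l2,f3,t1)→insured(t1,f3) ✓  (l2,f3,t2)→insured(t2,f3) ✓  (l2,f3,t3)→insured(t3,f3) ✓  (l3,f1,t3)→insured(t3,f1) ✓  (l3,f2,t4)→insured(t4,f2) ✓  (l3,f4,t1)→insured(t1,f4) ✓  (l4,f1,t2)→insured(t2,f1) ✓  (l4,f2,t1)→insured(t1,f2) ✓  (l4,f2,t2)→insured(t2,f2) ✓  (l4,f3,t2)→insured(t2,f3) ✓
Counterexamples (restrictor triples failing the scope): 1.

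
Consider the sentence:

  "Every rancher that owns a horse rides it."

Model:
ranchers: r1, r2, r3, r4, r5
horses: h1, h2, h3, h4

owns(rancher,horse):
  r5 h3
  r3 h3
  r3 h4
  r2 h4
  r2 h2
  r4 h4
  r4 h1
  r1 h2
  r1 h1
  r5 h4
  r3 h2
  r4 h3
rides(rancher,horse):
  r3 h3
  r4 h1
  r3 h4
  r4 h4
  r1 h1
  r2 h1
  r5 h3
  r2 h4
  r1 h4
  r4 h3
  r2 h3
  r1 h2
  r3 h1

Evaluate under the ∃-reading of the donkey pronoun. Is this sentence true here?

"it" takes "a horse" as antecedent — a donkey pronoun bound across the clause boundary.
Weak reading: every rancher r with some owns-horse has at least one owns-horse h such that rides(r,h).
Per rancher: r1:✓  r2:✓  r3:✓  r4:✓  r5:✓
Every rancher in the restrictor has a witness.

True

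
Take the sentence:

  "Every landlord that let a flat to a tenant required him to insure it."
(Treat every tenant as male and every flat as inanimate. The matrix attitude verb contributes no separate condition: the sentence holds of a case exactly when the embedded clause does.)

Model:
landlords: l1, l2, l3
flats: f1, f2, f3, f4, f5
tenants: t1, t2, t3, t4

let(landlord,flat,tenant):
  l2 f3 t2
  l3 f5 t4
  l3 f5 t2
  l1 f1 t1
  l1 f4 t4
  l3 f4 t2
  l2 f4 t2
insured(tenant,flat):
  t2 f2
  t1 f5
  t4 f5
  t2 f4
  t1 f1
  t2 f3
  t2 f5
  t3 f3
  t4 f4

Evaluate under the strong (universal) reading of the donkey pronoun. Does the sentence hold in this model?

"him" takes "a tenant" as antecedent and "it" takes "a flat"; both are donkey pronouns co-varying with the restrictor.
Strong reading: for every (l,f,t) with let(l,f,t), insured(t,f).
Restrictor triples: (l1,f1,t1)→insured(t1,f1) ✓  (l1,f4,t4)→insured(t4,f4) ✓  (l2,f3,t2)→insured(t2,f3) ✓  (l2,f4,t2)→insured(t2,f4) ✓  (l3,f4,t2)→insured(t2,f4) ✓  (l3,f5,t2)→insured(t2,f5) ✓  (l3,f5,t4)→insured(t4,f5) ✓
Every restrictor triple satisfies the scope.

True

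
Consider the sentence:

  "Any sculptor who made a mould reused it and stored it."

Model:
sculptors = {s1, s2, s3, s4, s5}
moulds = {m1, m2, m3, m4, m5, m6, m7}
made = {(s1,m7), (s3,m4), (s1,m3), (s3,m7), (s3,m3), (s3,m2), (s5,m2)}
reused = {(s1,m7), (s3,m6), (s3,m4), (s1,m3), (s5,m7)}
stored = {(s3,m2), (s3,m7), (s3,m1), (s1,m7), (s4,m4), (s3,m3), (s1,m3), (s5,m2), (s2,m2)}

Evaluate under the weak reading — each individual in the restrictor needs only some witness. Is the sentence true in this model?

False

"it" takes "a mould" as antecedent — a donkey pronoun bound across the clause boundary.
Weak reading: every sculptor s with some made-mould has at least one made-mould m such that reused(s,m) ∧ stored(s,m).
Per sculptor: s1:✓  s3:✗  s5:✗
s3 has no witness among its made-moulds.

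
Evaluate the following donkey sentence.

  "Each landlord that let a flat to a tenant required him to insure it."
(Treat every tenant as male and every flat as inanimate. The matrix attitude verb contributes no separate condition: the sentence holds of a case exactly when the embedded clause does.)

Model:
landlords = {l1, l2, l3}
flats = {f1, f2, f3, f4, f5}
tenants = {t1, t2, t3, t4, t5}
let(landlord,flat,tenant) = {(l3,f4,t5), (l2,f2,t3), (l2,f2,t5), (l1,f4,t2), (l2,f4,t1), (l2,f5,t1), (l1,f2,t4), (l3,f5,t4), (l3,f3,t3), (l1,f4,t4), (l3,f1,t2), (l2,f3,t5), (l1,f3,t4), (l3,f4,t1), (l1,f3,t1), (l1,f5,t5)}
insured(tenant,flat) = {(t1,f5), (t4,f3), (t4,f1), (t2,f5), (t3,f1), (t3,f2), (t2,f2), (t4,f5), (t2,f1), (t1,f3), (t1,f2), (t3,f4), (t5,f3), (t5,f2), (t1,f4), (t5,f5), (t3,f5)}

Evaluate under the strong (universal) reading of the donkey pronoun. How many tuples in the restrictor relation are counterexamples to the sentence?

"him" takes "a tenant" as antecedent and "it" takes "a flat"; both are donkey pronouns co-varying with the restrictor.
Strong reading: for every (l,f,t) with let(l,f,t), insured(t,f).
Restrictor triples: (l1,f2,t4)→insured(t4,f2) ✗  (l1,f3,t1)→insured(t1,f3) ✓  (l1,f3,t4)→insured(t4,f3) ✓  (l1,f4,t2)→insured(t2,f4) ✗  (l1,f4,t4)→insured(t4,f4) ✗  (l1,f5,t5)→insured(t5,f5) ✓  (l2,f2,t3)→insured(t3,f2) ✓  (l2,f2,t5)→insured(t5,f2) ✓  (l2,f3,t5)→insured(t5,f3) ✓  (l2,f4,t1)→insured(t1,f4) ✓  (l2,f5,t1)→insured(t1,f5) ✓  (l3,f1,t2)→insured(t2,f1) ✓  (l3,f3,t3)→insured(t3,f3) ✗  (l3,f4,t1)→insured(t1,f4) ✓  (l3,f4,t5)→insured(t5,f4) ✗  (l3,f5,t4)→insured(t4,f5) ✓
Counterexamples (restrictor triples failing the scope): 5.

5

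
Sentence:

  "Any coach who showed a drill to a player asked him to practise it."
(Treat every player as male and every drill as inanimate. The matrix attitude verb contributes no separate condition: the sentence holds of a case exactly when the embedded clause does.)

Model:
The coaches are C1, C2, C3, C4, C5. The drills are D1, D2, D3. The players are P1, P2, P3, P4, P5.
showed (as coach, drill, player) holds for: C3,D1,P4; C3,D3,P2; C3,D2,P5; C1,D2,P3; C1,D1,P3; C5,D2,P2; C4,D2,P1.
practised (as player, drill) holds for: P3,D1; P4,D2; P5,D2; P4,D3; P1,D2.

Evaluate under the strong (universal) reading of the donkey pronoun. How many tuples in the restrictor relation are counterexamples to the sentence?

"him" takes "a player" as antecedent and "it" takes "a drill"; both are donkey pronouns co-varying with the restrictor.
Strong reading: for every (c,d,p) with showed(c,d,p), practised(p,d).
Restrictor triples: (C1,D1,P3)→practised(P3,D1) ✓  (C1,D2,P3)→practised(P3,D2) ✗  (C3,D1,P4)→practised(P4,D1) ✗  (C3,D2,P5)→practised(P5,D2) ✓  (C3,D3,P2)→practised(P2,D3) ✗  (C4,D2,P1)→practised(P1,D2) ✓  (C5,D2,P2)→practised(P2,D2) ✗
Counterexamples (restrictor triples failing the scope): 4.

4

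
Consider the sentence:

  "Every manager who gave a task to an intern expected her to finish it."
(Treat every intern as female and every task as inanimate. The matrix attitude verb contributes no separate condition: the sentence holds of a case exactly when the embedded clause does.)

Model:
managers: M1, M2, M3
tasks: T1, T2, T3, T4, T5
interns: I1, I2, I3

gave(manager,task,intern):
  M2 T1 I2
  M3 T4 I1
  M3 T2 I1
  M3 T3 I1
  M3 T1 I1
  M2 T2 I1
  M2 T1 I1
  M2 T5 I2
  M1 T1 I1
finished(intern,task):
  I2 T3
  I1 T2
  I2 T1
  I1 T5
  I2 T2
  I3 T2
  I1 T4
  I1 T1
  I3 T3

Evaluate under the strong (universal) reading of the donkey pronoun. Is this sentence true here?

False

"her" takes "an intern" as antecedent and "it" takes "a task"; both are donkey pronouns co-varying with the restrictor.
Strong reading: for every (m,t,i) with gave(m,t,i), finished(i,t).
Restrictor triples: (M1,T1,I1)→finished(I1,T1) ✓  (M2,T1,I1)→finished(I1,T1) ✓  (M2,T1,I2)→finished(I2,T1) ✓  (M2,T2,I1)→finished(I1,T2) ✓  (M2,T5,I2)→finished(I2,T5) ✗  (M3,T1,I1)→finished(I1,T1) ✓  (M3,T2,I1)→finished(I1,T2) ✓  (M3,T3,I1)→finished(I1,T3) ✗  (M3,T4,I1)→finished(I1,T4) ✓
Counterexample: (M2,T5,I2) — finished(I2,T5) does not hold.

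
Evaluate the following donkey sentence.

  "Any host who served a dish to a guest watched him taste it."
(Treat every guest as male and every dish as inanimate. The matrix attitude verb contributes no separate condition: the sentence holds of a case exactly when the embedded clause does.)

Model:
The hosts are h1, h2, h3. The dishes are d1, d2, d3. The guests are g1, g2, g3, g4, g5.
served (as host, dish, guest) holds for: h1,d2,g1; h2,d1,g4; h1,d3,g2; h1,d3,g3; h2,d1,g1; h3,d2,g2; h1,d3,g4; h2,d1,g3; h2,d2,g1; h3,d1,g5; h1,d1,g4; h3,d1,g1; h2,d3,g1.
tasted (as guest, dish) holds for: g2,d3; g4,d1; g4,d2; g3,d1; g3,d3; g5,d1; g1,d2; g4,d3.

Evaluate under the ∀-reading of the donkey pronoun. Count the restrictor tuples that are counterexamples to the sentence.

4

"him" takes "a guest" as antecedent and "it" takes "a dish"; both are donkey pronouns co-varying with the restrictor.
Strong reading: for every (h,d,g) with served(h,d,g), tasted(g,d).
Restrictor triples: (h1,d1,g4)→tasted(g4,d1) ✓  (h1,d2,g1)→tasted(g1,d2) ✓  (h1,d3,g2)→tasted(g2,d3) ✓  (h1,d3,g3)→tasted(g3,d3) ✓  (h1,d3,g4)→tasted(g4,d3) ✓  (h2,d1,g1)→tasted(g1,d1) ✗  (h2,d1,g3)→tasted(g3,d1) ✓  (h2,d1,g4)→tasted(g4,d1) ✓  (h2,d2,g1)→tasted(g1,d2) ✓  (h2,d3,g1)→tasted(g1,d3) ✗  (h3,d1,g1)→tasted(g1,d1) ✗  (h3,d1,g5)→tasted(g5,d1) ✓  (h3,d2,g2)→tasted(g2,d2) ✗
Counterexamples (restrictor triples failing the scope): 4.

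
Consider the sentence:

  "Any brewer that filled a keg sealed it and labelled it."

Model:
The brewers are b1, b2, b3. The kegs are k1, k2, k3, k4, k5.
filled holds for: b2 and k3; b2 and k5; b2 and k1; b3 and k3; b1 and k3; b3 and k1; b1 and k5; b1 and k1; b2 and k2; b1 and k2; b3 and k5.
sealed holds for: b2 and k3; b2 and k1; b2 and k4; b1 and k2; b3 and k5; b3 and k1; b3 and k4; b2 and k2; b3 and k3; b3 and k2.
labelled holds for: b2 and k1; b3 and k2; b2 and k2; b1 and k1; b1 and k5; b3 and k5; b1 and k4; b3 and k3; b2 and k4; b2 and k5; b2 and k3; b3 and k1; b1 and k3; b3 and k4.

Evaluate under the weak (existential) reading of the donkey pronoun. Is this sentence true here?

False

"it" takes "a keg" as antecedent — a donkey pronoun bound across the clause boundary.
Weak reading: every brewer b with some filled-keg has at least one filled-keg k such that sealed(b,k) ∧ labelled(b,k).
Per brewer: b1:✗  b2:✓  b3:✓
b1 has no witness among its filled-kegs.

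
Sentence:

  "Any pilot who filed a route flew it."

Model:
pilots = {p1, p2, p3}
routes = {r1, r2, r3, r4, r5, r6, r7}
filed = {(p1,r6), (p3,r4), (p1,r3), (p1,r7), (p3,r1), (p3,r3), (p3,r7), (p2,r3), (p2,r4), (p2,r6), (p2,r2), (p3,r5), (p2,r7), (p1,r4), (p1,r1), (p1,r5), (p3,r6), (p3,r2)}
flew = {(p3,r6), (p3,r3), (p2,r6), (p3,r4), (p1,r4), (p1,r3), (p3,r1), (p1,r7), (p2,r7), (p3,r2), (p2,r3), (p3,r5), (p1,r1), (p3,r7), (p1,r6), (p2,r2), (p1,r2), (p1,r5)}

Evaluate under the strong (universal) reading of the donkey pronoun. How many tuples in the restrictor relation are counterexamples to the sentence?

1

"it" takes "a route" as antecedent — a donkey pronoun bound across the clause boundary.
Strong reading: for every (p,r) with filed(p,r), flew(p,r).
Restrictor pairs: (p1,r1) ✓  (p1,r3) ✓  (p1,r4) ✓  (p1,r5) ✓  (p1,r6) ✓  (p1,r7) ✓  (p2,r2) ✓  (p2,r3) ✓  (p2,r4) ✗  (p2,r6) ✓  (p2,r7) ✓  (p3,r1) ✓  (p3,r2) ✓  (p3,r3) ✓  (p3,r4) ✓  (p3,r5) ✓  (p3,r6) ✓  (p3,r7) ✓
Counterexamples (restrictor pairs failing the scope): 1.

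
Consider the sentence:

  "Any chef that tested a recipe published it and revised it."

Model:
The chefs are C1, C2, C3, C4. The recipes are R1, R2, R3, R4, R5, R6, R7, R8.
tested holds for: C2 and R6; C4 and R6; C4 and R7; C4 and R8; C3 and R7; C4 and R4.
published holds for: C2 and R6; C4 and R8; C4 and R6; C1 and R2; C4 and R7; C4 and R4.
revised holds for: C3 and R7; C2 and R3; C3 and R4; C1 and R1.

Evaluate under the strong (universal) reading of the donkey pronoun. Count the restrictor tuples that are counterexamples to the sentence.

6

"it" takes "a recipe" as antecedent — a donkey pronoun bound across the clause boundary.
Strong reading: for every (c,r) with tested(c,r), published(c,r) ∧ revised(c,r).
Restrictor pairs: (C2,R6) ✗  (C3,R7) ✗  (C4,R4) ✗  (C4,R6) ✗  (C4,R7) ✗  (C4,R8) ✗
Counterexamples (restrictor pairs failing the scope): 6.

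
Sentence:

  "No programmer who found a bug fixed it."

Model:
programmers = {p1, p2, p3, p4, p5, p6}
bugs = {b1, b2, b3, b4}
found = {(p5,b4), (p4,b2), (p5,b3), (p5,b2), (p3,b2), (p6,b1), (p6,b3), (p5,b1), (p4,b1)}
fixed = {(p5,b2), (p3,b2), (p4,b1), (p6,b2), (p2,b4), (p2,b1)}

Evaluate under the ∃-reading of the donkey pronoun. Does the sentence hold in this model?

"it" takes "a bug" as antecedent — a donkey pronoun bound across the clause boundary.
Truth condition: for no (p,b) with found(p,b) does fixed(p,b) hold.
Restrictor pairs — does the scope hold? (p3,b2):holds  (p4,b1):holds  (p4,b2):fails  (p5,b1):fails  (p5,b2):holds  (p5,b3):fails  (p5,b4):fails  (p6,b1):fails  (p6,b3):fails
Scope holds for 3 pair(s), so the sentence is false.

False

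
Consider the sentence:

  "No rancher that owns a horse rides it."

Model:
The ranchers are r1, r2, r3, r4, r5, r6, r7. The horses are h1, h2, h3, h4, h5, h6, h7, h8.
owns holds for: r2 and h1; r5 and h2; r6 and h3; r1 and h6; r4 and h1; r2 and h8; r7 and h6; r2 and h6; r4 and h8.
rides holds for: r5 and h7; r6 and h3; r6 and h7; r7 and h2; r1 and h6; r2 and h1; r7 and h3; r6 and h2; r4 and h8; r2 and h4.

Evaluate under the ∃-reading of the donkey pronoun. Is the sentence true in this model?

"it" takes "a horse" as antecedent — a donkey pronoun bound across the clause boundary.
Truth condition: for no (r,h) with owns(r,h) does rides(r,h) hold.
Restrictor pairs — does the scope hold? (r1,h6):holds  (r2,h1):holds  (r2,h6):fails  (r2,h8):fails  (r4,h1):fails  (r4,h8):holds  (r5,h2):fails  (r6,h3):holds  (r7,h6):fails
Scope holds for 4 pair(s), so the sentence is false.

False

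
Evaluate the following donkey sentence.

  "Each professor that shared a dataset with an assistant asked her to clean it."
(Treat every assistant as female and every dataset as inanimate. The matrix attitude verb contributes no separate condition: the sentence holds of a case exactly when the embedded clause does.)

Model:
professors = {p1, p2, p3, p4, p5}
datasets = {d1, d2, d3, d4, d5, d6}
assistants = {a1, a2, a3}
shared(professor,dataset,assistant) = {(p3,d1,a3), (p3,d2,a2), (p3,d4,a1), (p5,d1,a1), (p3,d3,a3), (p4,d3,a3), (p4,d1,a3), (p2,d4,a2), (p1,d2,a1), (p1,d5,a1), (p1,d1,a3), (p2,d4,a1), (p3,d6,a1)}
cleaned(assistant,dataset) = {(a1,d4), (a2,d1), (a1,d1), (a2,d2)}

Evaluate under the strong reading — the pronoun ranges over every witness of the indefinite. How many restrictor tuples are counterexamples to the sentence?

"her" takes "an assistant" as antecedent and "it" takes "a dataset"; both are donkey pronouns co-varying with the restrictor.
Strong reading: for every (p,d,a) with shared(p,d,a), cleaned(a,d).
Restrictor triples: (p1,d1,a3)→cleaned(a3,d1) ✗  (p1,d2,a1)→cleaned(a1,d2) ✗  (p1,d5,a1)→cleaned(a1,d5) ✗  (p2,d4,a1)→cleaned(a1,d4) ✓  (p2,d4,a2)→cleaned(a2,d4) ✗  (p3,d1,a3)→cleaned(a3,d1) ✗  (p3,d2,a2)→cleaned(a2,d2) ✓  (p3,d3,a3)→cleaned(a3,d3) ✗  (p3,d4,a1)→cleaned(a1,d4) ✓  (p3,d6,a1)→cleaned(a1,d6) ✗  (p4,d1,a3)→cleaned(a3,d1) ✗  (p4,d3,a3)→cleaned(a3,d3) ✗  (p5,d1,a1)→cleaned(a1,d1) ✓
Counterexamples (restrictor triples failing the scope): 9.

9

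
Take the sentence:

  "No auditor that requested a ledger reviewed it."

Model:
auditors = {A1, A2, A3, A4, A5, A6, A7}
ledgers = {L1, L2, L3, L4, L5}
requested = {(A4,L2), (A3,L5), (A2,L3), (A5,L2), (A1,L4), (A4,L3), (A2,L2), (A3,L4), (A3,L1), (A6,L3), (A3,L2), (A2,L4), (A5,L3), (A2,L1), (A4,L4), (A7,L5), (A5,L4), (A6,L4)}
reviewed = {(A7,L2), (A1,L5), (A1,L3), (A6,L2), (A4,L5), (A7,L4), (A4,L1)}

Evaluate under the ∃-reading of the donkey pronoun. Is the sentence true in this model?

True

"it" takes "a ledger" as antecedent — a donkey pronoun bound across the clause boundary.
Truth condition: for no (a,l) with requested(a,l) does reviewed(a,l) hold.
Restrictor pairs — does the scope hold? (A1,L4):fails  (A2,L1):fails  (A2,L2):fails  (A2,L3):fails  (A2,L4):fails  (A3,L1):fails  (A3,L2):fails  (A3,L4):fails  (A3,L5):fails  (A4,L2):fails  (A4,L3):fails  (A4,L4):fails  (A5,L2):fails  (A5,L3):fails  (A5,L4):fails  (A6,L3):fails  (A6,L4):fails  (A7,L5):fails
Scope holds for no restrictor pair, so the sentence is true.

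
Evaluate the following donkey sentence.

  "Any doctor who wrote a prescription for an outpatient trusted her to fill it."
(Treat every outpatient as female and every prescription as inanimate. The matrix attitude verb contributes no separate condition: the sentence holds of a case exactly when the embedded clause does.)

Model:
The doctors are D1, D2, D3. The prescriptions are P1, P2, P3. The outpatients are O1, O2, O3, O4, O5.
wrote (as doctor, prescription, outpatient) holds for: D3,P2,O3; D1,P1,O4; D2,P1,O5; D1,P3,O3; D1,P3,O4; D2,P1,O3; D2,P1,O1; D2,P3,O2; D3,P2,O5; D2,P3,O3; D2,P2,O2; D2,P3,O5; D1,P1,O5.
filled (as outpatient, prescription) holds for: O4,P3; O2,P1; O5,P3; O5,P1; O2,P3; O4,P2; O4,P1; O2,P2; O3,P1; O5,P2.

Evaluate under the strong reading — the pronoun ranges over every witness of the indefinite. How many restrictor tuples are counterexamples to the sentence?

"her" takes "an outpatient" as antecedent and "it" takes "a prescription"; both are donkey pronouns co-varying with the restrictor.
Strong reading: for every (d,p,o) with wrote(d,p,o), filled(o,p).
Restrictor triples: (D1,P1,O4)→filled(O4,P1) ✓  (D1,P1,O5)→filled(O5,P1) ✓  (D1,P3,O3)→filled(O3,P3) ✗  (D1,P3,O4)→filled(O4,P3) ✓  (D2,P1,O1)→filled(O1,P1) ✗  (D2,P1,O3)→filled(O3,P1) ✓  (D2,P1,O5)→filled(O5,P1) ✓  (D2,P2,O2)→filled(O2,P2) ✓  (D2,P3,O2)→filled(O2,P3) ✓  (D2,P3,O3)→filled(O3,P3) ✗  (D2,P3,O5)→filled(O5,P3) ✓  (D3,P2,O3)→filled(O3,P2) ✗  (D3,P2,O5)→filled(O5,P2) ✓
Counterexamples (restrictor triples failing the scope): 4.

4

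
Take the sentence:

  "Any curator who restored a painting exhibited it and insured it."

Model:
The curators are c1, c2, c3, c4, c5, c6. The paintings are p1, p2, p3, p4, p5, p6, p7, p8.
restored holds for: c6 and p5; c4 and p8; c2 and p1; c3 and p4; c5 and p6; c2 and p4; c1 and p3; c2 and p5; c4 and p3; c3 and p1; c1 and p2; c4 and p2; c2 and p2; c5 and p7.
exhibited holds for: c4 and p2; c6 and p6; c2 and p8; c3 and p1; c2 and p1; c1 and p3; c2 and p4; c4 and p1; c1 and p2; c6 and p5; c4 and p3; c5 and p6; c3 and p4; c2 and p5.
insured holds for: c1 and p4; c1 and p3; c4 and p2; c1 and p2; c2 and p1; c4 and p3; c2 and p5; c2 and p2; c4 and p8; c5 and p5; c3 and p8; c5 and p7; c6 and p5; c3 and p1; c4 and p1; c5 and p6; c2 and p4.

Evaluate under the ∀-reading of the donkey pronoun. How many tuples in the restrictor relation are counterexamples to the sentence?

4

"it" takes "a painting" as antecedent — a donkey pronoun bound across the clause boundary.
Strong reading: for every (c,p) with restored(c,p), exhibited(c,p) ∧ insured(c,p).
Restrictor pairs: (c1,p2) ✓  (c1,p3) ✓  (c2,p1) ✓  (c2,p2) ✗  (c2,p4) ✓  (c2,p5) ✓  (c3,p1) ✓  (c3,p4) ✗  (c4,p2) ✓  (c4,p3) ✓  (c4,p8) ✗  (c5,p6) ✓  (c5,p7) ✗  (c6,p5) ✓
Counterexamples (restrictor pairs failing the scope): 4.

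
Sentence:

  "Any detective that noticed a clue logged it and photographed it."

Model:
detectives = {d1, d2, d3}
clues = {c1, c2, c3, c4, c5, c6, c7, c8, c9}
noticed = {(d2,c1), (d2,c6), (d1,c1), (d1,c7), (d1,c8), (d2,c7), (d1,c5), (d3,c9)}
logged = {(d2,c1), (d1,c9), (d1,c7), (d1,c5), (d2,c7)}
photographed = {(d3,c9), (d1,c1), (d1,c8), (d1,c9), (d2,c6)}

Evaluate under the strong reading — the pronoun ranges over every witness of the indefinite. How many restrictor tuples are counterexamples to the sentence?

8

"it" takes "a clue" as antecedent — a donkey pronoun bound across the clause boundary.
Strong reading: for every (d,c) with noticed(d,c), logged(d,c) ∧ photographed(d,c).
Restrictor pairs: (d1,c1) ✗  (d1,c5) ✗  (d1,c7) ✗  (d1,c8) ✗  (d2,c1) ✗  (d2,c6) ✗  (d2,c7) ✗  (d3,c9) ✗
Counterexamples (restrictor pairs failing the scope): 8.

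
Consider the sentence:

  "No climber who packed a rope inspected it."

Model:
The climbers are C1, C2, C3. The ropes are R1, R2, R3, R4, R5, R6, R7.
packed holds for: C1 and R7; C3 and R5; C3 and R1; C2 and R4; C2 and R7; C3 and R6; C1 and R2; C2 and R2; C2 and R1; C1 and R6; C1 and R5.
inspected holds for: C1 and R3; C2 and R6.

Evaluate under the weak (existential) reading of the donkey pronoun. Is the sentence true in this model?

"it" takes "a rope" as antecedent — a donkey pronoun bound across the clause boundary.
Truth condition: for no (c,r) with packed(c,r) does inspected(c,r) hold.
Restrictor pairs — does the scope hold? (C1,R2):fails  (C1,R5):fails  (C1,R6):fails  (C1,R7):fails  (C2,R1):fails  (C2,R2):fails  (C2,R4):fails  (C2,R7):fails  (C3,R1):fails  (C3,R5):fails  (C3,R6):fails
Scope holds for no restrictor pair, so the sentence is true.

True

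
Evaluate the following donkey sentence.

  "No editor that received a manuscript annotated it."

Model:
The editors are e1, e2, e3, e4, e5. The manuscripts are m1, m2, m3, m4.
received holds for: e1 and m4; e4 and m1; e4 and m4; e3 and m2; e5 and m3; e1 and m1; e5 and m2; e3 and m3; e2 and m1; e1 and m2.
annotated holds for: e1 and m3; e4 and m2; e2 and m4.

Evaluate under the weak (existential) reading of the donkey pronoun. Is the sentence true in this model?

"it" takes "a manuscript" as antecedent — a donkey pronoun bound across the clause boundary.
Truth condition: for no (e,m) with received(e,m) does annotated(e,m) hold.
Restrictor pairs — does the scope hold? (e1,m1):fails  (e1,m2):fails  (e1,m4):fails  (e2,m1):fails  (e3,m2):fails  (e3,m3):fails  (e4,m1):fails  (e4,m4):fails  (e5,m2):fails  (e5,m3):fails
Scope holds for no restrictor pair, so the sentence is true.

True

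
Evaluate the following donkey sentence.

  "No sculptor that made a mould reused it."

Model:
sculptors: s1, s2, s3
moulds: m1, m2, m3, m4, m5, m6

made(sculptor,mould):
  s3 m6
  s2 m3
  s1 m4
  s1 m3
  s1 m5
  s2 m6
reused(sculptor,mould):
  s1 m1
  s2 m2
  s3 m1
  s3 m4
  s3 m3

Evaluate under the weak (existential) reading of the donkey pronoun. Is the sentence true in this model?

True

"it" takes "a mould" as antecedent — a donkey pronoun bound across the clause boundary.
Truth condition: for no (s,m) with made(s,m) does reused(s,m) hold.
Restrictor pairs — does the scope hold? (s1,m3):fails  (s1,m4):fails  (s1,m5):fails  (s2,m3):fails  (s2,m6):fails  (s3,m6):fails
Scope holds for no restrictor pair, so the sentence is true.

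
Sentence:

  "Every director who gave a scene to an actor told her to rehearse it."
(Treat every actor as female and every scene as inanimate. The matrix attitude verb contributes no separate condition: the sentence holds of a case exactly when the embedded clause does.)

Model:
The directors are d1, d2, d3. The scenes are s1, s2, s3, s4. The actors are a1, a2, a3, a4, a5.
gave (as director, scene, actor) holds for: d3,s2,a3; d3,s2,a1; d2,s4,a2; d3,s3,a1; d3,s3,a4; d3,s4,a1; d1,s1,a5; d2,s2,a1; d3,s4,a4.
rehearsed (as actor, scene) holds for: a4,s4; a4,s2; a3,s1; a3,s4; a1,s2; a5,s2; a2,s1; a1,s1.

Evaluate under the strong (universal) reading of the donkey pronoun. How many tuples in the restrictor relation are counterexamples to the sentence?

"her" takes "an actor" as antecedent and "it" takes "a scene"; both are donkey pronouns co-varying with the restrictor.
Strong reading: for every (d,s,a) with gave(d,s,a), rehearsed(a,s).
Restrictor triples: (d1,s1,a5)→rehearsed(a5,s1) ✗  (d2,s2,a1)→rehearsed(a1,s2) ✓  (d2,s4,a2)→rehearsed(a2,s4) ✗  (d3,s2,a1)→rehearsed(a1,s2) ✓  (d3,s2,a3)→rehearsed(a3,s2) ✗  (d3,s3,a1)→rehearsed(a1,s3) ✗  (d3,s3,a4)→rehearsed(a4,s3) ✗  (d3,s4,a1)→rehearsed(a1,s4) ✗  (d3,s4,a4)→rehearsed(a4,s4) ✓
Counterexamples (restrictor triples failing the scope): 6.

6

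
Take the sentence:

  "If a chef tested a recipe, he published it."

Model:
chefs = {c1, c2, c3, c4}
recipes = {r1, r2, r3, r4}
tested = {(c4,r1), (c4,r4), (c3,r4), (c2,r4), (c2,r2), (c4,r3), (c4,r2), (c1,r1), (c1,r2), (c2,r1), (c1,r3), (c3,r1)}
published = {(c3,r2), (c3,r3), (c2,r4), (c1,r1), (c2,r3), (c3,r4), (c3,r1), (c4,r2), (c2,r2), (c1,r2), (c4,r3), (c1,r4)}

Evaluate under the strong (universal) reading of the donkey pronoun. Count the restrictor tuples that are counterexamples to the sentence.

4

"it" takes "a recipe" as antecedent — a donkey pronoun bound across the clause boundary.
Strong reading: for every (c,r) with tested(c,r), published(c,r).
Restrictor pairs: (c1,r1) ✓  (c1,r2) ✓  (c1,r3) ✗  (c2,r1) ✗  (c2,r2) ✓  (c2,r4) ✓  (c3,r1) ✓  (c3,r4) ✓  (c4,r1) ✗  (c4,r2) ✓  (c4,r3) ✓  (c4,r4) ✗
Counterexamples (restrictor pairs failing the scope): 4.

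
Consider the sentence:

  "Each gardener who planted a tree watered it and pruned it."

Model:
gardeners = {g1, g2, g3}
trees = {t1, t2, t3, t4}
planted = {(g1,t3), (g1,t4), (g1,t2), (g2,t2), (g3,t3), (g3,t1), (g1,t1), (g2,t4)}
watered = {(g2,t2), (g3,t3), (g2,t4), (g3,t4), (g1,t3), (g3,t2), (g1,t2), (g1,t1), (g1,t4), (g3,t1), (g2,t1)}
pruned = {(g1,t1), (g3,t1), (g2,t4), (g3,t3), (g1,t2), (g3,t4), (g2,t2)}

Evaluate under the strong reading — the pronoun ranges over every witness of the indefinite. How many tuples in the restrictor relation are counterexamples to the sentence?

2

"it" takes "a tree" as antecedent — a donkey pronoun bound across the clause boundary.
Strong reading: for every (g,t) with planted(g,t), watered(g,t) ∧ pruned(g,t).
Restrictor pairs: (g1,t1) ✓  (g1,t2) ✓  (g1,t3) ✗  (g1,t4) ✗  (g2,t2) ✓  (g2,t4) ✓  (g3,t1) ✓  (g3,t3) ✓
Counterexamples (restrictor pairs failing the scope): 2.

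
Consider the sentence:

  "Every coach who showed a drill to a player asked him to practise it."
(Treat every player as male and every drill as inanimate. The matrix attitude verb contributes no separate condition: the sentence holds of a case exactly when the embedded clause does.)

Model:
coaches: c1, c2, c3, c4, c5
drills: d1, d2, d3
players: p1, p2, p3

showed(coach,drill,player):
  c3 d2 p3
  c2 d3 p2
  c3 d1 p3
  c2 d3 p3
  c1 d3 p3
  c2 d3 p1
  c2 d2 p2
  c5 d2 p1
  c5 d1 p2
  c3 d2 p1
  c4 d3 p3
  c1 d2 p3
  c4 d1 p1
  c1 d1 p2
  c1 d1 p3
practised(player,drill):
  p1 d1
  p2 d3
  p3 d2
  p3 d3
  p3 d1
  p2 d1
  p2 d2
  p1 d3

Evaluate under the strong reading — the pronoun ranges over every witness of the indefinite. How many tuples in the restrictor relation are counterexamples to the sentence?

"him" takes "a player" as antecedent and "it" takes "a drill"; both are donkey pronouns co-varying with the restrictor.
Strong reading: for every (c,d,p) with showed(c,d,p), practised(p,d).
Restrictor triples: (c1,d1,p2)→practised(p2,d1) ✓  (c1,d1,p3)→practised(p3,d1) ✓  (c1,d2,p3)→practised(p3,d2) ✓  (c1,d3,p3)→practised(p3,d3) ✓  (c2,d2,p2)→practised(p2,d2) ✓  (c2,d3,p1)→practised(p1,d3) ✓  (c2,d3,p2)→practised(p2,d3) ✓  (c2,d3,p3)→practised(p3,d3) ✓  (c3,d1,p3)→practised(p3,d1) ✓  (c3,d2,p1)→practised(p1,d2) ✗  (c3,d2,p3)→practised(p3,d2) ✓  (c4,d1,p1)→practised(p1,d1) ✓  (c4,d3,p3)→practised(p3,d3) ✓  (c5,d1,p2)→practised(p2,d1) ✓  (c5,d2,p1)→practised(p1,d2) ✗
Counterexamples (restrictor triples failing the scope): 2.

2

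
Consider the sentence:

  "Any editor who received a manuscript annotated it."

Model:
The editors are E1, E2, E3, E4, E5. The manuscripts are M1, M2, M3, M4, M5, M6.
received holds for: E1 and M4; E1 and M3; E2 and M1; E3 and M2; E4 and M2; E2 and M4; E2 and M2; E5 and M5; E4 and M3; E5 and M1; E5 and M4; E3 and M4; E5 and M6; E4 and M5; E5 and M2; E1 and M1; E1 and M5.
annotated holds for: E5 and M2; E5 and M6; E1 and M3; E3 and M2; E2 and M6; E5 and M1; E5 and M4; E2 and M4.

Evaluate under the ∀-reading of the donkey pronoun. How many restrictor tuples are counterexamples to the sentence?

"it" takes "a manuscript" as antecedent — a donkey pronoun bound across the clause boundary.
Strong reading: for every (e,m) with received(e,m), annotated(e,m).
Restrictor pairs: (E1,M1) ✗  (E1,M3) ✓  (E1,M4) ✗  (E1,M5) ✗  (E2,M1) ✗  (E2,M2) ✗  (E2,M4) ✓  (E3,M2) ✓  (E3,M4) ✗  (E4,M2) ✗  (E4,M3) ✗  (E4,M5) ✗  (E5,M1) ✓  (E5,M2) ✓  (E5,M4) ✓  (E5,M5) ✗  (E5,M6) ✓
Counterexamples (restrictor pairs failing the scope): 10.

10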